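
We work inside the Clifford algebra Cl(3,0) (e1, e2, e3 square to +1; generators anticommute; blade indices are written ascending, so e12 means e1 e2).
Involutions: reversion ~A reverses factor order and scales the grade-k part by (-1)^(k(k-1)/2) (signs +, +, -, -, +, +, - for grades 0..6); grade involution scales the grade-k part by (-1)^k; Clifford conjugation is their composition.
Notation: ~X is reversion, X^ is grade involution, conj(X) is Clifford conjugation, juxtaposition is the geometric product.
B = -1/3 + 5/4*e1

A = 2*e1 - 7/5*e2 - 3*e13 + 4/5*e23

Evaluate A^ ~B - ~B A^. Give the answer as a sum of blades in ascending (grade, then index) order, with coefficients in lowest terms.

first term: -5/2 + 2/3*e1 - 7/15*e2 + 15/4*e3 - 7/4*e12 + e13 - 4/15*e23 + e123
second term: -5/2 + 2/3*e1 - 7/15*e2 - 15/4*e3 + 7/4*e12 + e13 - 4/15*e23 + e123
Answer: 15/2*e3 - 7/2*e12


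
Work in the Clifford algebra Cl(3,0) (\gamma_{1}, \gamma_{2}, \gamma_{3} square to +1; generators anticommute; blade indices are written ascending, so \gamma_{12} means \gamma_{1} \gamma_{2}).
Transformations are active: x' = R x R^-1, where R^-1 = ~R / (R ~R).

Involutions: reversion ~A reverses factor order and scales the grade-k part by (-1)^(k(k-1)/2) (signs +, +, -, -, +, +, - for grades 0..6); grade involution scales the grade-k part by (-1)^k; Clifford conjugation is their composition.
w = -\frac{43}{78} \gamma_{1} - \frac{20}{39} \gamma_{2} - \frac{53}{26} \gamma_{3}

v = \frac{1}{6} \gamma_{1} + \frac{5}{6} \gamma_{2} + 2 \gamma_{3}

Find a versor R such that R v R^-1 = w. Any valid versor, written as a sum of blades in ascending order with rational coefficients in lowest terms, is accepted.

Since q(v) = q(w) = \frac{85}{18}, the sum R = v + w = -\frac{5}{13} \gamma_{1} + \frac{25}{78} \gamma_{2} - \frac{1}{26} \gamma_{3} does the job whenever invertible.
Answer: -\frac{5}{13} \gamma_{1} + \frac{25}{78} \gamma_{2} - \frac{1}{26} \gamma_{3}


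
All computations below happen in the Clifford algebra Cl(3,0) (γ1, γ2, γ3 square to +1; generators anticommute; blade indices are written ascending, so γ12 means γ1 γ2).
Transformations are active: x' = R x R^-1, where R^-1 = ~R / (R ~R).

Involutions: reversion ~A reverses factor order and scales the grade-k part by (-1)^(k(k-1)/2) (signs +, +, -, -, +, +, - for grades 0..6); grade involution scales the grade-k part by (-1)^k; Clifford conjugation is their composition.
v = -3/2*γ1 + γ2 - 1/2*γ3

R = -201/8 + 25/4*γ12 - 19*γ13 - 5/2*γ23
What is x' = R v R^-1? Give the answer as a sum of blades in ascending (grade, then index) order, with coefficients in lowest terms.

~R = -201/8 - 25/4*γ12 + 19*γ13 + 5/2*γ23, and R ~R = 66405/64, so R^-1 = ~R / (66405/64).
R v = 855/16*γ1 - 29/2*γ2 - 215/16*γ3 + 157/8*γ123
Answer: -31411/26562*γ1 + 5591/13281*γ2 + 36847/26562*γ3


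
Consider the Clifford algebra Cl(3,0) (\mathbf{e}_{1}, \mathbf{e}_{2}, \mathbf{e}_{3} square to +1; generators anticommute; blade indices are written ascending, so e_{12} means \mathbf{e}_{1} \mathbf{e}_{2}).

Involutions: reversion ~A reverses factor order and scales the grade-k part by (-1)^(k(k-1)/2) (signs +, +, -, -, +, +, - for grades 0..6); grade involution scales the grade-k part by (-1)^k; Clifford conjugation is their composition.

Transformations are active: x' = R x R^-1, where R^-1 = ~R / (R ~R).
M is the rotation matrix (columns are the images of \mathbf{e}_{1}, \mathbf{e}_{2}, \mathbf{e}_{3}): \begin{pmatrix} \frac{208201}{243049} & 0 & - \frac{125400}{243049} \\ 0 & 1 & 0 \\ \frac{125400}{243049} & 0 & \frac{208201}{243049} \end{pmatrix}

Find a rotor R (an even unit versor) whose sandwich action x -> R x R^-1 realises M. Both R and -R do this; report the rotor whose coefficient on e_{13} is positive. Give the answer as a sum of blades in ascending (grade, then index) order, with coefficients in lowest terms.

Method: write R = a + b12*e_{12} + b13*e_{13} + b23*e_{23} with a^2 + b12^2 + b13^2 + b23^2 = 1 (so R^-1 = ~R). Expanding the columns R e_j ~R gives tr M = 4a^2 - 1 and, from the antisymmetric part, M21 - M12 = -4a*b12, M13 - M31 = 4a*b13, M32 - M23 = -4a*b23.
Here tr M = \frac{659451}{243049}, so a^2 = (1 + tr M)/4 = \frac{225625}{243049} and a = ±\frac{475}{493}. Taking a = \frac{475}{493}: M21 - M12 = 0, M13 - M31 = -\frac{250800}{243049}, M32 - M23 = 0, giving b12 = 0, b13 = -\frac{132}{493}, b23 = 0, i.e. R = \frac{475}{493} - \frac{132}{493} e_{13}.
Its e_{13} coefficient is negative, so report the other preimage -R.
Answer: -\frac{475}{493} + \frac{132}{493} e_{13}. Why the constraint matters: R and -R act identically through the sandwich — M has trace \frac{659451}{243049} either way — so only the sign condition on e_{13} picks one of the two preimages.


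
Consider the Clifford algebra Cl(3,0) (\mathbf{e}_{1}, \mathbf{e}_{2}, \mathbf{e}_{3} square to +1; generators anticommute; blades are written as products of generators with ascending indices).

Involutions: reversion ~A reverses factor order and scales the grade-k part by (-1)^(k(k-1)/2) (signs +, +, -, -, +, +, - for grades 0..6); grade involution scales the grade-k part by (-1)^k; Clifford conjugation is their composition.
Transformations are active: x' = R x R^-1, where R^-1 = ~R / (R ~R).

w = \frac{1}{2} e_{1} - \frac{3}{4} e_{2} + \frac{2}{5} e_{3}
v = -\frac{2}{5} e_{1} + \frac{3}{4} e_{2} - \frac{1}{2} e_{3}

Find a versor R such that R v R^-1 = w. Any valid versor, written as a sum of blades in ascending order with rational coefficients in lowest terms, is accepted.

Key observation: q(v) = q(w) = \frac{389}{400} (sandwiches preserve the norm), so R = v + w = \frac{1}{10} e_{1} - \frac{1}{10} e_{3} works whenever it is invertible — the component of v along it is kept and (v - w)/2 reverses, sending v to w.
Answer: \frac{1}{10} e_{1} - \frac{1}{10} e_{3}


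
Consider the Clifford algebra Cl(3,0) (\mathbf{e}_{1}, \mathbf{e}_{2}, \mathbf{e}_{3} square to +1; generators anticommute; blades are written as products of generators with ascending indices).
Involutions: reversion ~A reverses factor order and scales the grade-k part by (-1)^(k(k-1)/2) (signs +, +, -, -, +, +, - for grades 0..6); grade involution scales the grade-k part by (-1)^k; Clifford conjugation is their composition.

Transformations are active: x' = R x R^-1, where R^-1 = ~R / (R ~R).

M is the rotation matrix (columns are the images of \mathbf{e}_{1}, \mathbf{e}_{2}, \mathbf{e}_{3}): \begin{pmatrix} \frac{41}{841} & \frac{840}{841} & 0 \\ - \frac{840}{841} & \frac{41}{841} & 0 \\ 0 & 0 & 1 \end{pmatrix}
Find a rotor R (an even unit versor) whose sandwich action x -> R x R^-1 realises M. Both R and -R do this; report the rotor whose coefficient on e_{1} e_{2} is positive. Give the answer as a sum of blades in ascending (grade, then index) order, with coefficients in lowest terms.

Method: write R = a + b12*e_{1} e_{2} + b13*e_{1} e_{3} + b23*e_{2} e_{3} with a^2 + b12^2 + b13^2 + b23^2 = 1 (so R^-1 = ~R). Expanding the columns R e_j ~R gives tr M = 4a^2 - 1 and, from the antisymmetric part, M21 - M12 = -4a*b12, M13 - M31 = 4a*b13, M32 - M23 = -4a*b23.
Here tr M = \frac{923}{841}, so a^2 = (1 + tr M)/4 = \frac{441}{841} and a = ±\frac{21}{29}. Taking a = \frac{21}{29}: M21 - M12 = -\frac{1680}{841}, M13 - M31 = 0, M32 - M23 = 0, giving b12 = \frac{20}{29}, b13 = 0, b23 = 0, i.e. R = \frac{21}{29} + \frac{20}{29} e_{1} e_{2}.
Its e_{1} e_{2} coefficient is already positive.
Answer: \frac{21}{29} + \frac{20}{29} e_{1} e_{2}. Why the constraint matters: R and -R act identically through the sandwich — M has trace \frac{923}{841} either way — so only the sign condition on e_{1} e_{2} picks one of the two preimages.


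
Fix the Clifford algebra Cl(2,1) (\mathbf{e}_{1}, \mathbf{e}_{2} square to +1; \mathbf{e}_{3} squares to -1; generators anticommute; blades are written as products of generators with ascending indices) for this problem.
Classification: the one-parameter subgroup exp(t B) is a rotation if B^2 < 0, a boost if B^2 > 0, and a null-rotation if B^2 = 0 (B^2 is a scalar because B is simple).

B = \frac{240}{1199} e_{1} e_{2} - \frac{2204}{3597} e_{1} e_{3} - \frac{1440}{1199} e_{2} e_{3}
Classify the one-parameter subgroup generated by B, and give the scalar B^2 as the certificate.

B^2 term by term: the squares give (\frac{240}{1199})^2*(e_{1} e_{2})^2 + (-\frac{2204}{3597})^2*(e_{1} e_{3})^2 + (-\frac{1440}{1199})^2*(e_{2} e_{3})^2 = \frac{57600}{1437601}*(-1) + \frac{4857616}{12938409}*(+1) + \frac{2073600}{1437601}*(+1) = \frac{16}{9} (each basis 2-blade squares to minus the product of its generators' squares); cross terms between blades sharing an index anticommute and cancel. So B^2 = \frac{16}{9}.
Answer: boost, certificate B^2 = \frac{16}{9}. Check the certificate: B^2 = \frac{16}{9}, and that sign is decisive whatever form B takes.


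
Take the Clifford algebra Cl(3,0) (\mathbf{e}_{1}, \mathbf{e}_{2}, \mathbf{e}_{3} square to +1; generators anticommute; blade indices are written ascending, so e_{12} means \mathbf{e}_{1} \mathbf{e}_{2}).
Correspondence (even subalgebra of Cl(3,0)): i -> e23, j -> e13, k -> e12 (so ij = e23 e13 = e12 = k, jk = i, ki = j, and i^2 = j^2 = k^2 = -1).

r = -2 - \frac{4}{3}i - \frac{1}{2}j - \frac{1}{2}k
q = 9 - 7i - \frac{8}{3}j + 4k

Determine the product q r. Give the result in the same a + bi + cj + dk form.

In blades: q = 9 + 4 e_{12} - \frac{8}{3} e_{13} - 7 e_{23}, r = -2 - \frac{1}{2} e_{12} - \frac{1}{2} e_{13} - \frac{4}{3} e_{23}.
Distribute q over r term by term (generator squares from the signature, products reordered to ascending indices): (9)*r = -18 - \frac{9}{2} e_{12} - \frac{9}{2} e_{13} - 12 e_{23}; (4 e_{12})*r = 2 - 8 e_{12} - \frac{16}{3} e_{13} + 2 e_{23}; (-\frac{8}{3} e_{13})*r = -\frac{4}{3} - \frac{32}{9} e_{12} + \frac{16}{3} e_{13} + \frac{4}{3} e_{23}; (-7 e_{23})*r = -\frac{28}{3} + \frac{7}{2} e_{12} - \frac{7}{2} e_{13} + 14 e_{23}.
Sum: -\frac{80}{3} - \frac{113}{9} e_{12} - 8 e_{13} + \frac{16}{3} e_{23}; translating back through the correspondence:
Answer: -\frac{80}{3} + \frac{16}{3}i - 8j - \frac{113}{9}k


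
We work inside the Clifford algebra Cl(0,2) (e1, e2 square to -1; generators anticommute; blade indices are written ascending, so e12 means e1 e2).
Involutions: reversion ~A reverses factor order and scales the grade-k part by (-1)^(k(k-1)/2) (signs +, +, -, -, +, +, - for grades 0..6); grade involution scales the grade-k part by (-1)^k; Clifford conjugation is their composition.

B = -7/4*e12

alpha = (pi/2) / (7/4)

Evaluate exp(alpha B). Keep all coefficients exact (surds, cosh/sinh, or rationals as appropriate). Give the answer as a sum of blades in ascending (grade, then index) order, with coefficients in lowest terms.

B^2 = (-7/4)^2*(e12)^2 = 49/16*(-1) = -49/16 (a basis 2-blade squares to minus the product of its generators' squares).
B^2 = -49/16 — since the square is negative, the closed form is circular: l = 7/4, alpha*l = pi/2, so exp(alpha B) = cos(pi/2) + (sin(pi/2)/(7/4))*B = 0 + (4/7)*B.
Answer: -e12


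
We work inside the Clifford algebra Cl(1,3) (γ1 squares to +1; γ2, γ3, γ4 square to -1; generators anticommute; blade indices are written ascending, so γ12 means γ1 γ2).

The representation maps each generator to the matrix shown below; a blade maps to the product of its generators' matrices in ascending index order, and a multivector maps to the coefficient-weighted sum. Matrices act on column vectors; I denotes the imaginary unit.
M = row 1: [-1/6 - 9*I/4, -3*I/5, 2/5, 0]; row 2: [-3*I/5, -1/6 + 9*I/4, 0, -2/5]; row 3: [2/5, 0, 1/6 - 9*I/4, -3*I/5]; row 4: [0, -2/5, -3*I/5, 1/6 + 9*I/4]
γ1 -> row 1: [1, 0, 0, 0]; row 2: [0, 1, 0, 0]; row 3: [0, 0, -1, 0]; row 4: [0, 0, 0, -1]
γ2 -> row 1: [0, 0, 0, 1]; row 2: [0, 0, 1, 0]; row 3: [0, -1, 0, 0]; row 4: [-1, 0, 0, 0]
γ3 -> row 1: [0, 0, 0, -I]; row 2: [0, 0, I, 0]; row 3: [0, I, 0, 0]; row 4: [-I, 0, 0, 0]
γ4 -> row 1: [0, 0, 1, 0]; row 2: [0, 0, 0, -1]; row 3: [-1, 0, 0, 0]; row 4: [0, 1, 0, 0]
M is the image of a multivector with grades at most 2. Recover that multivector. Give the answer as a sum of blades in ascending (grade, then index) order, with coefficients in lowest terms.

Method: the blade images are trace-orthogonal — tr(rho(e_A) rho(e_B)^-1) = 4 if A = B and 0 otherwise — and rho(e_A)^-1 = (e_A)^2 * rho(e_A) with (e_A)^2 = +1 or -1, so the coefficient of e_A in the preimage is (e_A)^2 * tr(M rho(e_A))/4.
Nonzero projections over blades of grade <= 2: γ1: (γ1)^2 = +1, tr(M rho(γ1)) = -2/3, coefficient -1/6; γ14: (γ14)^2 = +1, tr(M rho(γ14)) = 8/5, coefficient 2/5; γ23: (γ23)^2 = -1, tr(M rho(γ23)) = -9, coefficient 9/4; γ34: (γ34)^2 = -1, tr(M rho(γ34)) = -12/5, coefficient 3/5. Every other blade of grade <= 2 projects to 0.
Answer: -1/6*γ1 + 2/5*γ14 + 9/4*γ23 + 3/5*γ34


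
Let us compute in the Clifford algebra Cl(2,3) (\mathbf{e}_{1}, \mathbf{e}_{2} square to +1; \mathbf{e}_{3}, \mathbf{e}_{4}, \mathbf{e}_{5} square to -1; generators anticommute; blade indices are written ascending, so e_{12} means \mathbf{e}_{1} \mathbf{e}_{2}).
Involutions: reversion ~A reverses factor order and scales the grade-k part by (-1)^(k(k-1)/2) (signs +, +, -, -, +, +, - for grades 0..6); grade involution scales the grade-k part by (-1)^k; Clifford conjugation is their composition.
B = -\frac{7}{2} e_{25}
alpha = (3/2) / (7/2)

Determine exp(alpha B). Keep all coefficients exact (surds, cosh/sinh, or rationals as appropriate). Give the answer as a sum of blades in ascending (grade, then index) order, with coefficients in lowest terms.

B^2 = (-\frac{7}{2})^2*(e_{25})^2 = \frac{49}{4}*(+1) = \frac{49}{4} (a basis 2-blade squares to minus the product of its generators' squares).
B^2 = \frac{49}{4} — the series telescopes hyperbolically here: l = \frac{7}{2}, alpha*l = \frac{3}{2}, so exp(alpha B) = cosh(\frac{3}{2}) + (sinh(\frac{3}{2})/(\frac{7}{2}))*B = \cosh{\left(\frac{3}{2} \right)} + (\frac{2 \sinh{\left(\frac{3}{2} \right)}}{7})*B.
Answer: \cosh{\left(\frac{3}{2} \right)} - \sinh{\left(\frac{3}{2} \right)} e_{25}


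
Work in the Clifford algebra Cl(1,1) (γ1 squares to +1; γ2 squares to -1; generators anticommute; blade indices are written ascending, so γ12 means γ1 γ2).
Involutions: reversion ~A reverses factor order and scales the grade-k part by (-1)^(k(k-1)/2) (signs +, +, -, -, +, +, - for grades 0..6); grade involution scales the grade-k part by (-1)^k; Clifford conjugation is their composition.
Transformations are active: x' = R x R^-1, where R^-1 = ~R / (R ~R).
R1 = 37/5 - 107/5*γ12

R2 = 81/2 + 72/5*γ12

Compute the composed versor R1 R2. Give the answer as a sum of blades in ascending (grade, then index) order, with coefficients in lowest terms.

Distribute over the terms of R1 (each basis-blade product reordered to ascending indices, repeated generators contracted through their squares):
(37/5) R2 = 2997/10 + 2664/25*γ12
(-107/5*γ12) R2 = -7704/25 - 8667/10*γ12
Summing the partial products and collecting blades:
Answer: -423/50 - 38007/50*γ12


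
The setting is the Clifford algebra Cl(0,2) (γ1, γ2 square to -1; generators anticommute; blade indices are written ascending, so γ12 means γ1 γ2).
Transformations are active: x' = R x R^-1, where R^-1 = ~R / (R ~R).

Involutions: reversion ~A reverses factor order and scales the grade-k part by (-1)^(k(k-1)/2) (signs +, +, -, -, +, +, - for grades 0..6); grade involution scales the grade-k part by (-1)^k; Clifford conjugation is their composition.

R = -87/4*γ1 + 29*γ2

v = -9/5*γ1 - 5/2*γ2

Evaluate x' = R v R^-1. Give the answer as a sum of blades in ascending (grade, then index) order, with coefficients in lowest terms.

~R = -87/4*γ1 + 29*γ2, and R ~R = -21025/16, so R^-1 = ~R / (-21025/16).
R v = 667/20 + 4263/40*γ12
Answer: 363/125*γ1 + 257/250*γ2


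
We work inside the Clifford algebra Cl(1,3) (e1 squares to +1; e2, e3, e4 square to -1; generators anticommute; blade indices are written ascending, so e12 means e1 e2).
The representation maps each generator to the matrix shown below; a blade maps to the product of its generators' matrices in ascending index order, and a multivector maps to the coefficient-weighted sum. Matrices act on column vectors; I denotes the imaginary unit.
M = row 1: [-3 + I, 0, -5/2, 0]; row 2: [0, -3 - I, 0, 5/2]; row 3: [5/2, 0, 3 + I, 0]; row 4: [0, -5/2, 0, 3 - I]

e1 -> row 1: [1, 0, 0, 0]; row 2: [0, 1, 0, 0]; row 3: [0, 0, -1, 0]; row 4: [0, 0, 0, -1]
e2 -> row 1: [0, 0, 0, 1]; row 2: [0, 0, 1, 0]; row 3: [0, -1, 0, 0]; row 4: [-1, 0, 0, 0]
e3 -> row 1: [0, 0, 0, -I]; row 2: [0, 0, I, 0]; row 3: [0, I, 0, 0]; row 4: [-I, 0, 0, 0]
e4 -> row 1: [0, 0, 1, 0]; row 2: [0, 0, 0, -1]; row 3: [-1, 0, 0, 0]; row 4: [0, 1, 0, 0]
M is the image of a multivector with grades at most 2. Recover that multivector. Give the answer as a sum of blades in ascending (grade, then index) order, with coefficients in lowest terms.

Method: the blade images are trace-orthogonal — tr(rho(e_A) rho(e_B)^-1) = 4 if A = B and 0 otherwise — and rho(e_A)^-1 = (e_A)^2 * rho(e_A) with (e_A)^2 = +1 or -1, so the coefficient of e_A in the preimage is (e_A)^2 * tr(M rho(e_A))/4.
Nonzero projections over blades of grade <= 2: e1: (e1)^2 = +1, tr(M rho(e1)) = -12, coefficient -3; e4: (e4)^2 = -1, tr(M rho(e4)) = 10, coefficient -5/2; e23: (e23)^2 = -1, tr(M rho(e23)) = 4, coefficient -1. Every other blade of grade <= 2 projects to 0.
Answer: -3*e1 - 5/2*e4 - e23


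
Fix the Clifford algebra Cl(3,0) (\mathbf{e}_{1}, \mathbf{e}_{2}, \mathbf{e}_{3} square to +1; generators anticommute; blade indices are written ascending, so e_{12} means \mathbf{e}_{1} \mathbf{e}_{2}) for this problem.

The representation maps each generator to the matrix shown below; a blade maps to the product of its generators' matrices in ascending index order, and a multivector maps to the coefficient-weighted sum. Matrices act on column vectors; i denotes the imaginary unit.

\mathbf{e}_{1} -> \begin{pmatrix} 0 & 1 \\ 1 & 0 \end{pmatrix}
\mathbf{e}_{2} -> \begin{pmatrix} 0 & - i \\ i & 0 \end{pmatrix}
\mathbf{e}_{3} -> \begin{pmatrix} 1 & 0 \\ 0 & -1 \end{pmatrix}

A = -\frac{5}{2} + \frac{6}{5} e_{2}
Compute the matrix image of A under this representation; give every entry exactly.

M = (-\frac{5}{2})*1 + (\frac{6}{5})*rho(e_{2}), summed entrywise (1 is the identity matrix):
Answer: \begin{pmatrix} - \frac{5}{2} & - \frac{6 i}{5} \\ \frac{6 i}{5} & - \frac{5}{2} \end{pmatrix}


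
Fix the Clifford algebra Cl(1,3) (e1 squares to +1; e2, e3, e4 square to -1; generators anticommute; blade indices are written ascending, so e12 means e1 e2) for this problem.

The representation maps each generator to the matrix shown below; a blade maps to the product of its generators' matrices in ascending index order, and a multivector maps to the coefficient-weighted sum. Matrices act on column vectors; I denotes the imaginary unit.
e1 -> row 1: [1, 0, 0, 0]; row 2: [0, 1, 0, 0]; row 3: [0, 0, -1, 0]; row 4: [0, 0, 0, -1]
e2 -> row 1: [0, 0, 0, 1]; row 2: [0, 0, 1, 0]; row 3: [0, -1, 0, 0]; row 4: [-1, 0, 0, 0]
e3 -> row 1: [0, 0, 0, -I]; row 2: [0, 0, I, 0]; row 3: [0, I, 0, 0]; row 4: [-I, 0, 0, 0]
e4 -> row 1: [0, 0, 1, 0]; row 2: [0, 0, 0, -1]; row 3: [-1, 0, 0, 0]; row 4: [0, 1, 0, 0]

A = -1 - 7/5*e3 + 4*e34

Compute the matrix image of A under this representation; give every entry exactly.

Bivector images (products of the table entries): rho(e34) = rho(e3)rho(e4) = row 1: [0, -I, 0, 0]; row 2: [-I, 0, 0, 0]; row 3: [0, 0, 0, -I]; row 4: [0, 0, -I, 0].
M = (-1)*1 + (-7/5)*rho(e3) + (4)*rho(e34), summed entrywise (1 is the identity matrix):
Answer: row 1: [-1, -4*I, 0, 7*I/5]; row 2: [-4*I, -1, -7*I/5, 0]; row 3: [0, -7*I/5, -1, -4*I]; row 4: [7*I/5, 0, -4*I, -1]


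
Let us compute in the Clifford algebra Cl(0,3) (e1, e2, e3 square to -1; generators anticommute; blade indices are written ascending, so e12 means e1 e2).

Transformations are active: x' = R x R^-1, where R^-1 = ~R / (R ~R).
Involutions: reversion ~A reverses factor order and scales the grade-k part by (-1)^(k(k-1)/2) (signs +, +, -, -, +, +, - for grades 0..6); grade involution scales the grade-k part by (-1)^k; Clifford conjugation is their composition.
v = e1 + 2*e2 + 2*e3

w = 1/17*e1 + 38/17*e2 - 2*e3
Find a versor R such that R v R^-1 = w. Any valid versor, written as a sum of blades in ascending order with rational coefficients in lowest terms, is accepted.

Reasoning: v^2 = w^2 = -9 since conjugation preserves the quadratic form; R = v + w = 18/17*e1 + 72/17*e2 is then valid when invertible, keeping its own part and reversing (v - w)/2.
Answer: 18/17*e1 + 72/17*e2


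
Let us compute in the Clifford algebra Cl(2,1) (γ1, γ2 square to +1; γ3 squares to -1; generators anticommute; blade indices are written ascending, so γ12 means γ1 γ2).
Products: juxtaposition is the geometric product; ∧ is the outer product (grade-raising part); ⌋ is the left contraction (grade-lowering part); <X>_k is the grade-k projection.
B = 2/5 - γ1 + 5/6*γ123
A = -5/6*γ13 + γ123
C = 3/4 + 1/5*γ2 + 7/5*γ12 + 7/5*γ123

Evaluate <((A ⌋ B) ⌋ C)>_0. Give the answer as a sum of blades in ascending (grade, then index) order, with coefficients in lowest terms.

step 1: 5/6 + 25/36*γ2
step 2: 55/72 - 35/36*γ1 + 1/6*γ2 + 7/6*γ12 - 35/36*γ13 + 7/6*γ123
step 3: 55/72
Answer: 55/72


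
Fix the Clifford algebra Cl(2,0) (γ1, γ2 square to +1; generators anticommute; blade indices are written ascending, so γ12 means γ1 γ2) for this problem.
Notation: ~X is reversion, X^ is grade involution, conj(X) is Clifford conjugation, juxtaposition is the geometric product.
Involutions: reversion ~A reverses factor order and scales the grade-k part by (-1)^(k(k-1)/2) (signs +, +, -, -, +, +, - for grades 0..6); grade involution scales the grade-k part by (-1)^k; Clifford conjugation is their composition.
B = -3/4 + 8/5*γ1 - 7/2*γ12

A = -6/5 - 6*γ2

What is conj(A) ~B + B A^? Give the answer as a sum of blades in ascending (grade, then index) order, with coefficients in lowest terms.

first term: 9/10 - 573/25*γ1 - 9/2*γ2 - 69/5*γ12
second term: 9/10 - 573/25*γ1 - 9/2*γ2 + 69/5*γ12
Answer: 9/5 - 1146/25*γ1 - 9*γ2


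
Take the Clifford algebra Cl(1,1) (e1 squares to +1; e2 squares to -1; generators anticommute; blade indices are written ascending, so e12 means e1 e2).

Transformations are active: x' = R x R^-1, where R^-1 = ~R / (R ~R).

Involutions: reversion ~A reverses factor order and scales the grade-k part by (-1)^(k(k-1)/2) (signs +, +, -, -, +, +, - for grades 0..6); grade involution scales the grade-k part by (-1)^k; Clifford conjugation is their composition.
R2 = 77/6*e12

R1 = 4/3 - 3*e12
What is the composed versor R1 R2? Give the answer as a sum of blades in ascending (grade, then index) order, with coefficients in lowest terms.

Distribute over the terms of R2 (each basis-blade product reordered to ascending indices, repeated generators contracted through their squares):
R1 (77/6*e12) = -77/2 + 154/9*e12
Answer: -77/2 + 154/9*e12


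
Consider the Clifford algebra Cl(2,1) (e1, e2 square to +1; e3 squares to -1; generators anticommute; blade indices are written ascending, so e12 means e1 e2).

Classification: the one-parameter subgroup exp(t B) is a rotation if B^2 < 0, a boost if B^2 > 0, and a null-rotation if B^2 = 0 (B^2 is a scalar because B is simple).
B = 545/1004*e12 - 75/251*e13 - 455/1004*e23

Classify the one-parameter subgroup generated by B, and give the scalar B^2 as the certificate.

B^2 term by term: the squares give (545/1004)^2*(e12)^2 + (-75/251)^2*(e13)^2 + (-455/1004)^2*(e23)^2 = 297025/1008016*(-1) + 5625/63001*(+1) + 207025/1008016*(+1) = 0 (each basis 2-blade squares to minus the product of its generators' squares); cross terms between blades sharing an index anticommute and cancel. So B^2 = 0.
Answer: null-rotation, certificate B^2 = 0. Because 0 is invariant under every versor sandwich, the classification follows from its sign alone.


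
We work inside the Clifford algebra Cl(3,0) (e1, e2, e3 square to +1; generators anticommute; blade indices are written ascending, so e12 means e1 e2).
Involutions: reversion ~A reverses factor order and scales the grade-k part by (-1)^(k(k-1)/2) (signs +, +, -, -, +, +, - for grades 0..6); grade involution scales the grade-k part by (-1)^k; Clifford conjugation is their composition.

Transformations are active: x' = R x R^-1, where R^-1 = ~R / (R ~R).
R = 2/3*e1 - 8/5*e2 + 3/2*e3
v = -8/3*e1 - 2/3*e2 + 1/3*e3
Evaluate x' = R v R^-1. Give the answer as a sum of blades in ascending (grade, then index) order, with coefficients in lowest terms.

~R = 2/3*e1 - 8/5*e2 + 3/2*e3, and R ~R = 4729/900, so R^-1 = ~R / (4729/900).
R v = -19/90 - 212/45*e12 + 38/9*e13 + 7/15*e23
Answer: 37072/14187*e1 + 11282/14187*e2 - 6439/14187*e3


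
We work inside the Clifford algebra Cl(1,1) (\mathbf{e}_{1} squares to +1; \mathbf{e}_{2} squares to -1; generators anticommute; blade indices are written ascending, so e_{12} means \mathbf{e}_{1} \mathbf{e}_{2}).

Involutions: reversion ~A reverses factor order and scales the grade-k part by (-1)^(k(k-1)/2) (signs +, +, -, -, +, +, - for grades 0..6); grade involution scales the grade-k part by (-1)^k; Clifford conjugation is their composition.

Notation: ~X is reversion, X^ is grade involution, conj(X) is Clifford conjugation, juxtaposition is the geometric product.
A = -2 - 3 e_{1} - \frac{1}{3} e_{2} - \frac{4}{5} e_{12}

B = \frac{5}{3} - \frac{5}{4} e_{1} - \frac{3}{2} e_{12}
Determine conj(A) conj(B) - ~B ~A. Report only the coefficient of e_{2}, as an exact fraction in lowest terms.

first term: \frac{97}{60} + 3 e_{1} + \frac{73}{18} e_{2} - \frac{25}{12} e_{12}
second term: \frac{97}{60} - 2 e_{1} + \frac{53}{18} e_{2} - \frac{5}{4} e_{12}
Answer: \frac{10}{9}


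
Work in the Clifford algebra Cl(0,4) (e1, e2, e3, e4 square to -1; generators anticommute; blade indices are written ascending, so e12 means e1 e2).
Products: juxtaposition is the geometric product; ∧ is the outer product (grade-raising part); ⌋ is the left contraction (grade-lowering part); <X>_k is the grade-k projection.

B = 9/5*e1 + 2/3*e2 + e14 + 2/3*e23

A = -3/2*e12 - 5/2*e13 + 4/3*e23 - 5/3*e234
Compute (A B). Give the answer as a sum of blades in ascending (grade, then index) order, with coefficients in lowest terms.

step 1: -8/9 + e1 - 27/10*e2 - 65/18*e3 + 10/9*e4 - 5/3*e12 + e13 - 3/2*e24 - 25/18*e34 + 12/5*e123 + 13/3*e1234
Answer: -8/9 + e1 - 27/10*e2 - 65/18*e3 + 10/9*e4 - 5/3*e12 + e13 - 3/2*e24 - 25/18*e34 + 12/5*e123 + 13/3*e1234


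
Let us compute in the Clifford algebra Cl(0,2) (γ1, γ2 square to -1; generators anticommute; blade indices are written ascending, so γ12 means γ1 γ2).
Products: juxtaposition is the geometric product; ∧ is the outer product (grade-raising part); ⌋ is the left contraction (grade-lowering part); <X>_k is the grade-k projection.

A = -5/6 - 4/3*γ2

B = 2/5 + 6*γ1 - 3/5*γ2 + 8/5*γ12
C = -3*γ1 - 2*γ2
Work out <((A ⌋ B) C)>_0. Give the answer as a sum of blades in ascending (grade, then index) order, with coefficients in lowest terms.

step 1: -17/15 - 107/15*γ1 + 1/2*γ2 - 4/3*γ12
step 2: -102/5 + 11/15*γ1 + 94/15*γ2 + 473/30*γ12
step 3: -102/5
Answer: -102/5


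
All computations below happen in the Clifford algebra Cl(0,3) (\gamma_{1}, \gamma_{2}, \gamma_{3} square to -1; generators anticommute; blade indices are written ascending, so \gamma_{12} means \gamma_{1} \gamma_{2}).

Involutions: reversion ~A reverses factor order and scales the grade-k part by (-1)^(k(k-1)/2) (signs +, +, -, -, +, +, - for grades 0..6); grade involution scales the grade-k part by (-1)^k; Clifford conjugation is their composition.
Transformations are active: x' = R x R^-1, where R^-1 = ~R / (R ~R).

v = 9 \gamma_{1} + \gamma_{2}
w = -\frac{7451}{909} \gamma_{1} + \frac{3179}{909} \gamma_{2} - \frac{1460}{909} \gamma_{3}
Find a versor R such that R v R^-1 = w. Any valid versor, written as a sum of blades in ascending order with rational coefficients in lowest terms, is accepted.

The midline construction: v and w both square to -82, so reflecting in their sum \frac{730}{909} \gamma_{1} + \frac{4088}{909} \gamma_{2} - \frac{1460}{909} \gamma_{3} exchanges them.
Answer: \frac{730}{909} \gamma_{1} + \frac{4088}{909} \gamma_{2} - \frac{1460}{909} \gamma_{3}


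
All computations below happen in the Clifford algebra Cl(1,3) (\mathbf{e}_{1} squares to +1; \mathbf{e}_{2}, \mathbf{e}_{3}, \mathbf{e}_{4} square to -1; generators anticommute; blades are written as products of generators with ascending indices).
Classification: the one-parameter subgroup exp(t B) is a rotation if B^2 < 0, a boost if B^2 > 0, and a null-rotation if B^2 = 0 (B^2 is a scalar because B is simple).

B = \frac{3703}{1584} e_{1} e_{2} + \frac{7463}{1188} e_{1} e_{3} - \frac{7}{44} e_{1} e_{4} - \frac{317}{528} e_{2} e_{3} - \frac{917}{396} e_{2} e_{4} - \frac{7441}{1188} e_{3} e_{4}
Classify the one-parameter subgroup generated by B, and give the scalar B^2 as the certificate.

B^2 term by term: the squares give (\frac{3703}{1584})^2*(e_{1} e_{2})^2 + (\frac{7463}{1188})^2*(e_{1} e_{3})^2 + (-\frac{7}{44})^2*(e_{1} e_{4})^2 + (-\frac{317}{528})^2*(e_{2} e_{3})^2 + (-\frac{917}{396})^2*(e_{2} e_{4})^2 + (-\frac{7441}{1188})^2*(e_{3} e_{4})^2 = \frac{13712209}{2509056}*(+1) + \frac{55696369}{1411344}*(+1) + \frac{49}{1936}*(+1) + \frac{100489}{278784}*(-1) + \frac{840889}{156816}*(-1) + \frac{55368481}{1411344}*(-1) = 0 (each basis 2-blade squares to minus the product of its generators' squares); cross terms between blades sharing an index anticommute and cancel; the commuting (index-disjoint) pairs give grade-4 terms 2*c*c'*(blade product), which cancel blade by blade — e_{1} e_{2} e_{3} e_{4}: -\frac{27554023}{940896} + \frac{6843571}{235224} + \frac{2219}{11616} = 0 — confirming B is simple. So B^2 = 0.
Answer: null-rotation, certificate B^2 = 0. Because 0 is invariant under every versor sandwich, the classification follows from its sign alone.


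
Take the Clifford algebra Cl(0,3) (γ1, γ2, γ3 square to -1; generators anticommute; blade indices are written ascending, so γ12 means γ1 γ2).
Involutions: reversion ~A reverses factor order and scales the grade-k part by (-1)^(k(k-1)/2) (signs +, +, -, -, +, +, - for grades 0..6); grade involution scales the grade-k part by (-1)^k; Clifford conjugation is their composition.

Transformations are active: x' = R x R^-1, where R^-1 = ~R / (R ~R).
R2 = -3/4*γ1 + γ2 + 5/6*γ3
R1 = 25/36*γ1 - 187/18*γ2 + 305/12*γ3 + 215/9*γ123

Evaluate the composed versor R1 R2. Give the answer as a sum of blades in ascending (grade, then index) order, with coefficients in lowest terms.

Distribute over the terms of R2 (each basis-blade product reordered to ascending indices, repeated generators contracted through their squares):
R1 (-3/4*γ1) = 25/48 - 187/24*γ12 + 305/16*γ13 + 215/12*γ23
R1 (γ2) = 187/18 + 25/36*γ12 + 215/9*γ13 - 305/12*γ23
R1 (5/6*γ3) = -1525/72 - 1075/54*γ12 + 125/216*γ13 - 935/108*γ23
Summing the partial products and collecting blades:
Answer: -493/48 - 5833/216*γ12 + 18805/432*γ13 - 1745/108*γ23


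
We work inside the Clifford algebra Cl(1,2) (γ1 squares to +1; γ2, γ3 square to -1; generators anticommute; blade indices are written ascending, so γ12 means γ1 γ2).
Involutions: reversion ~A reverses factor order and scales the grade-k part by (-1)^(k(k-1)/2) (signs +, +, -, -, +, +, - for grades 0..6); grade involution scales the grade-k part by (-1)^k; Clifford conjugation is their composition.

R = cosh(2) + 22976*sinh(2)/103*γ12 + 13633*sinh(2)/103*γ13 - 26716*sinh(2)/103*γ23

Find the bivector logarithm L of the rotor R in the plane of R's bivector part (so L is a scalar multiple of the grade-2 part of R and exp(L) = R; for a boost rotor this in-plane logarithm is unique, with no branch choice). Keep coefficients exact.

The scalar part of R is cosh(2), giving the rapidity magnitude (cosh is even); the bivector part supplies orientation, its quotient by sinh of the rapidity is the plane, and L = rapidity * plane — unique in that plane, since flipping both signs leaves L unchanged.
Concretely: cosh(rapidity) = cosh(2) gives rapidity = ±2, and since rapidity/sinh(rapidity) is even the sign is immaterial: L = (rapidity/sinh(rapidity)) * <R>_2 = (2/sinh(2)) * <R>_2.
Answer: 45952/103*γ12 + 27266/103*γ13 - 53432/103*γ23


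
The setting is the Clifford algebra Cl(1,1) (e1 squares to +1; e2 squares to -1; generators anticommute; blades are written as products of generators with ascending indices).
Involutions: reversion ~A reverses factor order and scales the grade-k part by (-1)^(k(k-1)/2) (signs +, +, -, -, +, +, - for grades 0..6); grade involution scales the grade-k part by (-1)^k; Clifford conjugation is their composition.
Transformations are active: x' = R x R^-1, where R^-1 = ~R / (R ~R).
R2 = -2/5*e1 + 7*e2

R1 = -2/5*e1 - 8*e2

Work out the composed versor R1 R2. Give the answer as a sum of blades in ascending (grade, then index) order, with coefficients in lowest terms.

Distribute over the terms of R1 (each basis-blade product reordered to ascending indices, repeated generators contracted through their squares):
(-2/5*e1) R2 = 4/25 - 14/5*e1 e2
(-8*e2) R2 = 56 - 16/5*e1 e2
Summing the partial products and collecting blades:
Answer: 1404/25 - 6*e1 e2


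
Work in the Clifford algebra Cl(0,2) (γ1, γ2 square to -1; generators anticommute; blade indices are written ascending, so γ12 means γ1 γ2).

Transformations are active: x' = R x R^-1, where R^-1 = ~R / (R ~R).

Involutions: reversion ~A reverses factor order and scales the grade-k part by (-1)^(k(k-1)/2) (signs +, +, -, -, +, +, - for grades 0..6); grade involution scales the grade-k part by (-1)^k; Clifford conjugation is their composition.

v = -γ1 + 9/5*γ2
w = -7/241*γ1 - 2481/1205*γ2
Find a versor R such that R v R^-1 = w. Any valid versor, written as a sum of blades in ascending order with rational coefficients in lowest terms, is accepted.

The midline construction: v and w both square to -106/25, so reflecting in their sum -248/241*γ1 - 312/1205*γ2 exchanges them.
Answer: -248/241*γ1 - 312/1205*γ2


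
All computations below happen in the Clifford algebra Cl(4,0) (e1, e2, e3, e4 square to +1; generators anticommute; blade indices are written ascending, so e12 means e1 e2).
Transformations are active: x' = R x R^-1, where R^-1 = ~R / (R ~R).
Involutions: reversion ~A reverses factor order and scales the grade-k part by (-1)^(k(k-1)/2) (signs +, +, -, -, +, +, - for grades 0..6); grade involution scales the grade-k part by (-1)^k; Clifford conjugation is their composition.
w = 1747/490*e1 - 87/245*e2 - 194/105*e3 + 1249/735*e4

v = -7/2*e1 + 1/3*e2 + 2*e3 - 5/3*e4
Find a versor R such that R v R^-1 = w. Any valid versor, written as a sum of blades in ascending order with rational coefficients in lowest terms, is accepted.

Take R = v + w = 16/245*e1 - 16/735*e2 + 16/105*e3 + 8/245*e4. Because q(v) = q(w) = 689/36, conjugation by R sends v exactly to w.
Answer: 16/245*e1 - 16/735*e2 + 16/105*e3 + 8/245*e4


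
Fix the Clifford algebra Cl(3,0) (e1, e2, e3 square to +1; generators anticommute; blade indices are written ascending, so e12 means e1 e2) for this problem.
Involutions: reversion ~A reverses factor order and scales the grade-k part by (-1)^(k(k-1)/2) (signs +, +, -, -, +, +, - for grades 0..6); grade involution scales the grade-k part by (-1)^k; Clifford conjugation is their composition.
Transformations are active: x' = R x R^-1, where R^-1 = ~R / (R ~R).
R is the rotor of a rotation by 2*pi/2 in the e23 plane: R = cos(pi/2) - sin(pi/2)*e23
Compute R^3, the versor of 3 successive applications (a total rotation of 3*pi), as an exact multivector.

The rotor phase is half the rotation angle and phases add under composition, so 3 steps in the e23 plane accumulate phase 3*(pi/2) = 3*pi/2: R^3 = cos(3*pi/2) - sin(3*pi/2)*e23.
cos(3*pi/2) = 0 and sin(3*pi/2) = -1, so R^3 = e23. The net rotation is 1*pi (after discarding 1 full turn, each of which contributes a factor -1 to the rotor); the rotor keeps the half-angle phase exactly.
Answer: e23


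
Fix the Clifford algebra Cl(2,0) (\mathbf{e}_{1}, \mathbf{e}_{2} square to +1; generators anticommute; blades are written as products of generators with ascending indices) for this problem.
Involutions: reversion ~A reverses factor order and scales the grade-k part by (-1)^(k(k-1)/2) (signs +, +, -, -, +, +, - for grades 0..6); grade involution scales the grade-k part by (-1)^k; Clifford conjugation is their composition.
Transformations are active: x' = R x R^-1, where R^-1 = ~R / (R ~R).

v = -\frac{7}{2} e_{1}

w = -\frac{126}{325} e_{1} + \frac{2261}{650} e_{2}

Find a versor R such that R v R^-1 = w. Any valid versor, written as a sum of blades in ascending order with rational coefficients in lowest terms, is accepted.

Equal squares first: v^2 = w^2 = \frac{49}{4}. Then v + w = -\frac{2527}{650} e_{1} + \frac{2261}{650} e_{2} is a versor taking v to w, provided it is invertible.
Answer: -\frac{2527}{650} e_{1} + \frac{2261}{650} e_{2}


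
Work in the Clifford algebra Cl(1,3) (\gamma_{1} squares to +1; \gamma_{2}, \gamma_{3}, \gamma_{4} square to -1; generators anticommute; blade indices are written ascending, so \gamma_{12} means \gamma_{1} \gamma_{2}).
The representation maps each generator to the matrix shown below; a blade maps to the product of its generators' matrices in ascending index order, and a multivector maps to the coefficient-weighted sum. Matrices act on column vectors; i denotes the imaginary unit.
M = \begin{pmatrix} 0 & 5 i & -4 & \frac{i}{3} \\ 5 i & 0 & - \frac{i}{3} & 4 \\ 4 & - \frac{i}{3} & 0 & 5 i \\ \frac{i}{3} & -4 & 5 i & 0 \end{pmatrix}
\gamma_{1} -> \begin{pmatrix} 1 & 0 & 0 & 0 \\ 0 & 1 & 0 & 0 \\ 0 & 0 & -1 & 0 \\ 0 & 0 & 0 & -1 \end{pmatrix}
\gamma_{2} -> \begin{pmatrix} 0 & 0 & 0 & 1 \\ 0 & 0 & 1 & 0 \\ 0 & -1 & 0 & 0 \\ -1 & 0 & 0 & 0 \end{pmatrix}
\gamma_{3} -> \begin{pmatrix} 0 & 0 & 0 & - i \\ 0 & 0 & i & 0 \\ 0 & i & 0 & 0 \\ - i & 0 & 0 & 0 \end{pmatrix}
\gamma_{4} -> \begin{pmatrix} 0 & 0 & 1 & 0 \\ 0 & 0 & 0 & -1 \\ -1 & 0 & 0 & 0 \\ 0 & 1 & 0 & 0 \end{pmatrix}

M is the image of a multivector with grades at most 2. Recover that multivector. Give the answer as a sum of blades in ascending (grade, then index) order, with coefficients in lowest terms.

Method: the blade images are trace-orthogonal — tr(rho(e_A) rho(e_B)^-1) = 4 if A = B and 0 otherwise — and rho(e_A)^-1 = (e_A)^2 * rho(e_A) with (e_A)^2 = +1 or -1, so the coefficient of e_A in the preimage is (e_A)^2 * tr(M rho(e_A))/4.
Nonzero projections over blades of grade <= 2: \gamma_{3}: (\gamma_{3})^2 = -1, tr(M rho(\gamma_{3})) = \frac{4}{3}, coefficient -\frac{1}{3}; \gamma_{4}: (\gamma_{4})^2 = -1, tr(M rho(\gamma_{4})) = 16, coefficient -4; \gamma_{34}: (\gamma_{34})^2 = -1, tr(M rho(\gamma_{34})) = 20, coefficient -5. Every other blade of grade <= 2 projects to 0.
Answer: -\frac{1}{3} \gamma_{3} - 4 \gamma_{4} - 5 \gamma_{34}


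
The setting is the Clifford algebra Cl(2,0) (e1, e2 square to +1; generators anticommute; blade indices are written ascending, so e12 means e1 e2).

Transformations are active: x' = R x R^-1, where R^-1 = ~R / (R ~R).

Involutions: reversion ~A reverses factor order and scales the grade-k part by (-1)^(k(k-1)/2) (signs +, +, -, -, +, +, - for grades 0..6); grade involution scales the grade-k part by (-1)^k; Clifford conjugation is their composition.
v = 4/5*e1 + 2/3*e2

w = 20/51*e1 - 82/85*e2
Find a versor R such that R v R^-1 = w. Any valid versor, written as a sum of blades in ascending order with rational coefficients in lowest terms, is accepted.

Key observation: q(v) = q(w) = 244/225 (sandwiches preserve the norm), so R = v + w = 304/255*e1 - 76/255*e2 works whenever it is invertible — the component of v along it is kept and (v - w)/2 reverses, sending v to w.
Answer: 304/255*e1 - 76/255*e2


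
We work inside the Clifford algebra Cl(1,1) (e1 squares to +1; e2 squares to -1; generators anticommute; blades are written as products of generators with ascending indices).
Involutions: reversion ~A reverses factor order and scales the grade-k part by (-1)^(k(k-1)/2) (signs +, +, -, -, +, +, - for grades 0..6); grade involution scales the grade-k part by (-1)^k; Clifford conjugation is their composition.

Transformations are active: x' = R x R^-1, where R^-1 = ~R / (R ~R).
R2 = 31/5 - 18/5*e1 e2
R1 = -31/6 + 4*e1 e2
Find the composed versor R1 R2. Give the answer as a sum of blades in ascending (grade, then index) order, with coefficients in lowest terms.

Distribute over the terms of R1 (each basis-blade product reordered to ascending indices, repeated generators contracted through their squares):
(-31/6) R2 = -961/30 + 93/5*e1 e2
(4*e1 e2) R2 = -72/5 + 124/5*e1 e2
Summing the partial products and collecting blades:
Answer: -1393/30 + 217/5*e1 e2
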